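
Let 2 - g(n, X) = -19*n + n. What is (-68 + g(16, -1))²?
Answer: 49284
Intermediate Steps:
g(n, X) = 2 + 18*n (g(n, X) = 2 - (-19*n + n) = 2 - (-18)*n = 2 + 18*n)
(-68 + g(16, -1))² = (-68 + (2 + 18*16))² = (-68 + (2 + 288))² = (-68 + 290)² = 222² = 49284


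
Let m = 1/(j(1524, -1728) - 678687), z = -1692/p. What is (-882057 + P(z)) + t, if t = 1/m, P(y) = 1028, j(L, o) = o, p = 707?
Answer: -1561444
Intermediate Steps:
z = -1692/707 ≈ -2.3932
m = -1/680415 (m = 1/(-1728 - 678687) = 1/(-680415) = -1/680415 ≈ -1.4697e-6)
t = -680415 (t = 1/(-1/680415) = -680415)
(-882057 + P(z)) + t = (-882057 + 1028) - 680415 = -881029 - 680415 = -1561444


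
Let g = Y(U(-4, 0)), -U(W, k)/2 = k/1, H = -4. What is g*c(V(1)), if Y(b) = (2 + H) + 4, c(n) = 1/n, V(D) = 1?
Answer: 2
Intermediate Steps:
U(W, k) = -2*k (U(W, k) = -2*k/1 = -2*k)
Y(b) = 2 (Y(b) = (2 - 4) + 4 = -2 + 4 = 2)
g = 2
g*c(V(1)) = 2/1 = 2*1 = 2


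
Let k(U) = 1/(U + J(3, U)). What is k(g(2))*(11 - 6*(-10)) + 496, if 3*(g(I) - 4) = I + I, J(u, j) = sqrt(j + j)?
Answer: 5173/10 - 213*sqrt(6)/40 ≈ 504.26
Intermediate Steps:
J(u, j) = sqrt(2)*sqrt(j) (J(u, j) = sqrt(2*j) = sqrt(2)*sqrt(j))
g(I) = 4 + 2*I/3 (g(I) = 4 + (I + I)/3 = 4 + (2*I)/3 = 4 + 2*I/3)
k(U) = 1/(U + sqrt(2)*sqrt(U))
k(g(2))*(11 - 6*(-10)) + 496 = (11 - 6*(-10))/((4 + (2/3)*2) + sqrt(2)*sqrt(4 + (2/3)*2)) + 496 = (11 + 60)/((4 + 4/3) + sqrt(2)*sqrt(4 + 4/3)) + 496 = 71/(16/3 + sqrt(2)*sqrt(16/3)) + 496 = 71/(16/3 + sqrt(2)*(4*sqrt(3)/3)) + 496 = 71/(16/3 + 4*sqrt(6)/3) + 496 = 496 + 71/(16/3 + 4*sqrt(6)/3)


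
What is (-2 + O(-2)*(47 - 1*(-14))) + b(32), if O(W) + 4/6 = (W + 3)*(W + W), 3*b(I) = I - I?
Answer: -860/3 ≈ -286.67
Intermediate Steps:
b(I) = 0 (b(I) = (I - I)/3 = (⅓)*0 = 0)
O(W) = -⅔ + 2*W*(3 + W) (O(W) = -⅔ + (W + 3)*(W + W) = -⅔ + (3 + W)*(2*W) = -⅔ + 2*W*(3 + W))
(-2 + O(-2)*(47 - 1*(-14))) + b(32) = (-2 + (-⅔ + 2*(-2)² + 6*(-2))*(47 - 1*(-14))) + 0 = (-2 + (-⅔ + 2*4 - 12)*(47 + 14)) + 0 = (-2 + (-⅔ + 8 - 12)*61) + 0 = (-2 - 14/3*61) + 0 = (-2 - 854/3) + 0 = -860/3 + 0 = -860/3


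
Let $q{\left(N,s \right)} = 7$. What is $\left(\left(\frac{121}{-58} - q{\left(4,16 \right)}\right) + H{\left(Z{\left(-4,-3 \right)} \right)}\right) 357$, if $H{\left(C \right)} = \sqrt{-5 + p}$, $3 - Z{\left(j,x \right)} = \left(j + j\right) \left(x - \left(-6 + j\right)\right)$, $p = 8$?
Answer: $- \frac{188139}{58} + 357 \sqrt{3} \approx -2625.4$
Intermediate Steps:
$Z{\left(j,x \right)} = 3 - 2 j \left(6 + x - j\right)$ ($Z{\left(j,x \right)} = 3 - \left(j + j\right) \left(x - \left(-6 + j\right)\right) = 3 - 2 j \left(6 + x - j\right)$)
$H{\left(C \right)} = \sqrt{3}$ ($H{\left(C \right)} = \sqrt{-5 + 8} = \sqrt{3}$)
$\left(\left(\frac{121}{-58} - q{\left(4,16 \right)}\right) + H{\left(Z{\left(-4,-3 \right)} \right)}\right) 357 = \left(\left(\frac{121}{-58} - 7\right) + \sqrt{3}\right) 357 = \left(\left(121 \left(- \frac{1}{58}\right) - 7\right) + \sqrt{3}\right) 357 = \left(\left(- \frac{121}{58} - 7\right) + \sqrt{3}\right) 357 = \left(- \frac{527}{58} + \sqrt{3}\right) 357 = - \frac{188139}{58} + 357 \sqrt{3}$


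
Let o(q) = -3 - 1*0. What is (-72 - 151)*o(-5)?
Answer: 669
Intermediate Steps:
o(q) = -3 (o(q) = -3 + 0 = -3)
(-72 - 151)*o(-5) = (-72 - 151)*(-3) = -223*(-3) = 669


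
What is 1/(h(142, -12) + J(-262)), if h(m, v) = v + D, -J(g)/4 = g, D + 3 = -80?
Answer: 1/953 ≈ 0.0010493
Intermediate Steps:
D = -83 (D = -3 - 80 = -83)
J(g) = -4*g
h(m, v) = -83 + v (h(m, v) = v - 83 = -83 + v)
1/(h(142, -12) + J(-262)) = 1/((-83 - 12) - 4*(-262)) = 1/(-95 + 1048) = 1/953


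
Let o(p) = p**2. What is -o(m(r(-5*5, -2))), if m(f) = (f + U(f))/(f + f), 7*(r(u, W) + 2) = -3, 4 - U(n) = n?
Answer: -196/289 ≈ -0.67820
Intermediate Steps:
U(n) = 4 - n
r(u, W) = -17/7 (r(u, W) = -2 + (1/7)*(-3) = -2 - 3/7 = -17/7)
m(f) = 2/f (m(f) = (f + (4 - f))/(f + f) = 4/((2*f)) = 4*(1/(2*f)) = 2/f)
-o(m(r(-5*5, -2))) = -(2/(-17/7))**2 = -(2*(-7/17))**2 = -(-14/17)**2 = -1*196/289 = -196/289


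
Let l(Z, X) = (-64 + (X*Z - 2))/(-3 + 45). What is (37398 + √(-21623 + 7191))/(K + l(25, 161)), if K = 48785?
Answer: 1570716/2052929 + 168*I*√902/2052929 ≈ 0.76511 + 0.0024578*I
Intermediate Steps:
l(Z, X) = -11/7 + X*Z/42 (l(Z, X) = (-64 + (-2 + X*Z))/42 = (-66 + X*Z)*(1/42) = -11/7 + X*Z/42)
(37398 + √(-21623 + 7191))/(K + l(25, 161)) = (37398 + √(-21623 + 7191))/(48785 + (-11/7 + (1/42)*161*25)) = (37398 + √(-14432))/(48785 + (-11/7 + 575/6)) = (37398 + 4*I*√902)/(48785 + 3959/42) = (37398 + 4*I*√902)/(2052929/42) = (37398 + 4*I*√902)*(42/2052929) = 1570716/2052929 + 168*I*√902/2052929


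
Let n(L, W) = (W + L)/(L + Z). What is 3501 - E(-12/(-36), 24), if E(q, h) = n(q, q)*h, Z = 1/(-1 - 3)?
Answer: 3309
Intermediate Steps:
Z = -¼ (Z = 1/(-4) = -¼ ≈ -0.25000)
n(L, W) = (L + W)/(-¼ + L) (n(L, W) = (W + L)/(L - ¼) = (L + W)/(-¼ + L))
E(q, h) = 8*h*q/(-1 + 4*q) (E(q, h) = (4*(q + q)/(-1 + 4*q))*h = (4*(2*q)/(-1 + 4*q))*h = (8*q/(-1 + 4*q))*h = 8*h*q/(-1 + 4*q))
3501 - E(-12/(-36), 24) = 3501 - 8*24*(-12/(-36))/(-1 + 4*(-12/(-36))) = 3501 - 8*24*(-12*(-1/36))/(-1 + 4*(-12*(-1/36))) = 3501 - 8*24/(3*(-1 + 4*(⅓))) = 3501 - 8*24/(3*(-1 + 4/3)) = 3501 - 8*24/(3*⅓) = 3501 - 8*24*3/3 = 3501 - 1*192 = 3501 - 192 = 3309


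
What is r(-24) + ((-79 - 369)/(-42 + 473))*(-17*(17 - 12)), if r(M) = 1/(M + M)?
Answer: 1827409/20688 ≈ 88.332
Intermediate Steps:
r(M) = 1/(2*M)
r(-24) + ((-79 - 369)/(-42 + 473))*(-17*(17 - 12)) = (½)/(-24) + ((-79 - 369)/(-42 + 473))*(-17*(17 - 12)) = (½)*(-1/24) + (-448/431)*(-17*5) = -1/48 - 448*1/431*(-85) = -1/48 - 448/431*(-85) = -1/48 + 38080/431 = 1827409/20688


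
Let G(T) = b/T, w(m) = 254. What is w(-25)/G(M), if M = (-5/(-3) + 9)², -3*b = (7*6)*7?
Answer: -130048/441 ≈ -294.89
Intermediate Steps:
b = -98 (b = -7*6*7/3 = -14*7 = -⅓*294 = -98)
M = 1024/9 (M = (-5*(-⅓) + 9)² = (5/3 + 9)² = (32/3)² = 1024/9 ≈ 113.78)
G(T) = -98/T
w(-25)/G(M) = 254/((-98/1024/9)) = 254/((-98*9/1024)) = 254/(-441/512) = 254*(-512/441) = -130048/441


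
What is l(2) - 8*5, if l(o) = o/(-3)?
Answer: -122/3 ≈ -40.667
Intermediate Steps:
l(o) = -o/3 (l(o) = o*(-1/3) = -o/3)
l(2) - 8*5 = -1/3*2 - 8*5 = -2/3 - 40 = -122/3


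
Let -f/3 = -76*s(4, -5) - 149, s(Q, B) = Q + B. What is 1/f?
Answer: 1/219 ≈ 0.0045662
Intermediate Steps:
s(Q, B) = B + Q
f = 219 (f = -3*(-76*(-5 + 4) - 149) = -3*(-76*(-1) - 149) = -3*(76 - 149) = -3*(-73) = 219)
1/f = 1/219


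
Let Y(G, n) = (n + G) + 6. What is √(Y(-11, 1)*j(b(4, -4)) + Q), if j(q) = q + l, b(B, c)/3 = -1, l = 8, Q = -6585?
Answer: I*√6605 ≈ 81.271*I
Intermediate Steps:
Y(G, n) = 6 + G + n (Y(G, n) = (G + n) + 6 = 6 + G + n)
b(B, c) = -3 (b(B, c) = 3*(-1) = -3)
j(q) = 8 + q (j(q) = q + 8 = 8 + q)
√(Y(-11, 1)*j(b(4, -4)) + Q) = √((6 - 11 + 1)*(8 - 3) - 6585) = √(-4*5 - 6585) = √(-20 - 6585) = √(-6605) = I*√6605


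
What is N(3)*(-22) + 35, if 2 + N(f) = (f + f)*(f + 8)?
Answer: -1373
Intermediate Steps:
N(f) = -2 + 2*f*(8 + f) (N(f) = -2 + (f + f)*(f + 8) = -2 + (2*f)*(8 + f) = -2 + 2*f*(8 + f))
N(3)*(-22) + 35 = (-2 + 2*3² + 16*3)*(-22) + 35 = (-2 + 2*9 + 48)*(-22) + 35 = (-2 + 18 + 48)*(-22) + 35 = 64*(-22) + 35 = -1408 + 35 = -1373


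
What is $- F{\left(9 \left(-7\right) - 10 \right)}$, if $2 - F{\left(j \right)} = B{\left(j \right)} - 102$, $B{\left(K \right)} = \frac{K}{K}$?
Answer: $-103$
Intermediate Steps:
$B{\left(K \right)} = 1$
$F{\left(j \right)} = 103$ ($F{\left(j \right)} = 2 - \left(1 - 102\right) = 2 - -101 = 2 + 101 = 103$)
$- F{\left(9 \left(-7\right) - 10 \right)} = \left(-1\right) 103 = -103$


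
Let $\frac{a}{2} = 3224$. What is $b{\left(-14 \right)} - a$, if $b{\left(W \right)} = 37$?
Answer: $-6411$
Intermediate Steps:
$a = 6448$ ($a = 2 \cdot 3224 = 6448$)
$b{\left(-14 \right)} - a = 37 - 6448 = -6411$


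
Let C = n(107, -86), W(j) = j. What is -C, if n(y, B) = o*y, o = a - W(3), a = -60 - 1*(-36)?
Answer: 2889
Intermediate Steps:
a = -24 (a = -60 + 36 = -24)
o = -27 (o = -24 - 1*3 = -24 - 3 = -27)
n(y, B) = -27*y
C = -2889 (C = -27*107 = -2889)
-C = -1*(-2889) = 2889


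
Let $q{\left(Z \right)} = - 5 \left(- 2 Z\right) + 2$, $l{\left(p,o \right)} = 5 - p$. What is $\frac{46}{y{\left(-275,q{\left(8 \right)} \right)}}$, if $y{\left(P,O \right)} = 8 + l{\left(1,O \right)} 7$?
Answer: $\frac{23}{18} \approx 1.2778$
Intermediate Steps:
$q{\left(Z \right)} = 2 + 10 Z$ ($q{\left(Z \right)} = 10 Z + 2 = 2 + 10 Z$)
$y{\left(P,O \right)} = 36$ ($y{\left(P,O \right)} = 8 + \left(5 - 1\right) 7 = 8 + 4 \cdot 7 = 8 + 28 = 36$)
$\frac{46}{y{\left(-275,q{\left(8 \right)} \right)}} = \frac{46}{36} = 46 \cdot \frac{1}{36} = \frac{23}{18}$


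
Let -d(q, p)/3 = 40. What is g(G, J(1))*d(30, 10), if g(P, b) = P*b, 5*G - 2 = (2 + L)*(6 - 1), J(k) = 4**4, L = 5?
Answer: -227328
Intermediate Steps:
d(q, p) = -120 (d(q, p) = -3*40 = -120)
J(k) = 256
G = 37/5 (G = 2/5 + ((2 + 5)*(6 - 1))/5 = 2/5 + (7*5)/5 = 2/5 + (1/5)*35 = 2/5 + 7 = 37/5 ≈ 7.4000)
g(G, J(1))*d(30, 10) = ((37/5)*256)*(-120) = (9472/5)*(-120) = -227328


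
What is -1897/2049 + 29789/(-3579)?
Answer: -7536336/814819 ≈ -9.2491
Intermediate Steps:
-1897/2049 + 29789/(-3579) = -1897*1/2049 + 29789*(-1/3579) = -1897/2049 - 29789/3579 = -7536336/814819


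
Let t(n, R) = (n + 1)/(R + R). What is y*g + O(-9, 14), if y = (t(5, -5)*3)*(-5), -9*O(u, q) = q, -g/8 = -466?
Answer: 301954/9 ≈ 33550.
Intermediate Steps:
g = 3728 (g = -8*(-466) = 3728)
t(n, R) = (1 + n)/(2*R) (t(n, R) = (1 + n)/((2*R)) = (1 + n)*(1/(2*R)) = (1 + n)/(2*R))
O(u, q) = -q/9
y = 9 (y = (((½)*(1 + 5)/(-5))*3)*(-5) = (((½)*(-⅕)*6)*3)*(-5) = -⅗*3*(-5) = -9/5*(-5) = 9)
y*g + O(-9, 14) = 9*3728 - ⅑*14 = 33552 - 14/9 = 301954/9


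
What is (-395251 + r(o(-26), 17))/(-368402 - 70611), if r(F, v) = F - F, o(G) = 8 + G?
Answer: 395251/439013 ≈ 0.90032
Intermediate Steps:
r(F, v) = 0
(-395251 + r(o(-26), 17))/(-368402 - 70611) = (-395251 + 0)/(-368402 - 70611) = -395251/(-439013) = -395251*(-1/439013) = 395251/439013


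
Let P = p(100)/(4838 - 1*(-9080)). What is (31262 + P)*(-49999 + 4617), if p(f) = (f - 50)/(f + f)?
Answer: -39491826312915/27836 ≈ -1.4187e+9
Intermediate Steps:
p(f) = (-50 + f)/(2*f) (p(f) = (-50 + f)/((2*f)) = (-50 + f)*(1/(2*f)) = (-50 + f)/(2*f))
P = 1/55672 (P = ((½)*(-50 + 100)/100)/(4838 - 1*(-9080)) = ((½)*(1/100)*50)/(4838 + 9080) = (¼)/13918 = (¼)*(1/13918) = 1/55672 ≈ 1.7962e-5)
(31262 + P)*(-49999 + 4617) = (31262 + 1/55672)*(-49999 + 4617) = (1740418065/55672)*(-45382) = -39491826312915/27836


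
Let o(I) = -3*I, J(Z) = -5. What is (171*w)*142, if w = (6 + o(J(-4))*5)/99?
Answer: 218538/11 ≈ 19867.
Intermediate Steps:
w = 9/11 (w = (6 - 3*(-5)*5)/99 = (6 + 15*5)*(1/99) = (6 + 75)*(1/99) = 81*(1/99) = 9/11 ≈ 0.81818)
(171*w)*142 = (171*(9/11))*142 = (1539/11)*142 = 218538/11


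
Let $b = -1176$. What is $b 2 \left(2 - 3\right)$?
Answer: $2352$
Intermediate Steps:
$b 2 \left(2 - 3\right) = - 1176 \cdot 2 \left(2 - 3\right) = - 1176 \cdot 2 \left(-1\right) = \left(-1176\right) \left(-2\right) = 2352$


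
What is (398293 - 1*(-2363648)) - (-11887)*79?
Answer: 3701014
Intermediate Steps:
(398293 - 1*(-2363648)) - (-11887)*79 = (398293 + 2363648) - 1*(-939073) = 2761941 + 939073 = 3701014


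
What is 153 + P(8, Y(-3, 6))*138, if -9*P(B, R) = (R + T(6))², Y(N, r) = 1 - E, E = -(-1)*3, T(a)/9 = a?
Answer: -123925/3 ≈ -41308.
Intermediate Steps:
T(a) = 9*a
E = 3 (E = -1*(-3) = 3)
Y(N, r) = -2 (Y(N, r) = 1 - 1*3 = 1 - 3 = -2)
P(B, R) = -(54 + R)²/9 (P(B, R) = -(R + 9*6)²/9 = -(R + 54)²/9 = -(54 + R)²/9)
153 + P(8, Y(-3, 6))*138 = 153 - (54 - 2)²/9*138 = 153 - ⅑*52²*138 = 153 - ⅑*2704*138 = 153 - 2704/9*138 = 153 - 124384/3 = -123925/3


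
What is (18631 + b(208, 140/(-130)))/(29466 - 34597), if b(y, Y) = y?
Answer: -18839/5131 ≈ -3.6716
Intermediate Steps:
(18631 + b(208, 140/(-130)))/(29466 - 34597) = (18631 + 208)/(29466 - 34597) = 18839/(-5131) = 18839*(-1/5131) = -18839/5131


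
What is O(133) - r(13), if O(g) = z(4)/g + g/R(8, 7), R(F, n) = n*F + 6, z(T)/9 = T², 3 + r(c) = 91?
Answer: -699031/8246 ≈ -84.772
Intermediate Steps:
r(c) = 88 (r(c) = -3 + 91 = 88)
z(T) = 9*T²
R(F, n) = 6 + F*n (R(F, n) = F*n + 6 = 6 + F*n)
O(g) = 144/g + g/62 (O(g) = (9*4²)/g + g/(6 + 8*7) = (9*16)/g + g/(6 + 56) = 144/g + g/62)
O(133) - r(13) = (144/133 + (1/62)*133) - 1*88 = (144*(1/133) + 133/62) - 88 = (144/133 + 133/62) - 88 = 26617/8246 - 88 = -699031/8246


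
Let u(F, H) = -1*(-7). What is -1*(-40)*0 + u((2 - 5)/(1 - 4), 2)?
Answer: 7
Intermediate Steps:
u(F, H) = 7
-1*(-40)*0 + u((2 - 5)/(1 - 4), 2) = -1*(-40)*0 + 7 = 40*0 + 7 = 0 + 7 = 7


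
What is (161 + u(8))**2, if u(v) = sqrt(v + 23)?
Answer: (161 + sqrt(31))**2 ≈ 27745.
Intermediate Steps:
u(v) = sqrt(23 + v)
(161 + u(8))**2 = (161 + sqrt(23 + 8))**2 = (161 + sqrt(31))**2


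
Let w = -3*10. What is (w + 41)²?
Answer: 121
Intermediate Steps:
w = -30
(w + 41)² = (-30 + 41)² = 11² = 121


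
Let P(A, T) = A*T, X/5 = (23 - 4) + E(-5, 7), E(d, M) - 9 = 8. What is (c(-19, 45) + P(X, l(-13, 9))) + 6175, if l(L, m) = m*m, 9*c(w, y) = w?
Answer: 186776/9 ≈ 20753.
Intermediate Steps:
c(w, y) = w/9
E(d, M) = 17 (E(d, M) = 9 + 8 = 17)
l(L, m) = m²
X = 180 (X = 5*((23 - 4) + 17) = 5*(19 + 17) = 5*36 = 180)
(c(-19, 45) + P(X, l(-13, 9))) + 6175 = ((⅑)*(-19) + 180*9²) + 6175 = (-19/9 + 180*81) + 6175 = (-19/9 + 14580) + 6175 = 131201/9 + 6175 = 186776/9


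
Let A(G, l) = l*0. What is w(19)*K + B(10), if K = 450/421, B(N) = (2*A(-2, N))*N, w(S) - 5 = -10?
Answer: -2250/421 ≈ -5.3444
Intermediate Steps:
w(S) = -5 (w(S) = 5 - 10 = -5)
A(G, l) = 0
B(N) = 0 (B(N) = (2*0)*N = 0*N = 0)
K = 450/421 (K = 450*(1/421) = 450/421 ≈ 1.0689)
w(19)*K + B(10) = -5*450/421 + 0 = -2250/421 + 0 = -2250/421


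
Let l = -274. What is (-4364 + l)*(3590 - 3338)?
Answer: -1168776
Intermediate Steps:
(-4364 + l)*(3590 - 3338) = (-4364 - 274)*(3590 - 3338) = -4638*252 = -1168776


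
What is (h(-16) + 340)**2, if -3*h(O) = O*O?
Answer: 583696/9 ≈ 64855.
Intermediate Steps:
h(O) = -O**2/3 (h(O) = -O*O/3 = -O**2/3)
(h(-16) + 340)**2 = (-1/3*(-16)**2 + 340)**2 = (-1/3*256 + 340)**2 = (-256/3 + 340)**2 = (764/3)**2 = 583696/9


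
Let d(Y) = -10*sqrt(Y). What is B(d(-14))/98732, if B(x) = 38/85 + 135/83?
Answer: 14629/696554260 ≈ 2.1002e-5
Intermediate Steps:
B(x) = 14629/7055 (B(x) = 38*(1/85) + 135*(1/83) = 38/85 + 135/83 = 14629/7055)
B(d(-14))/98732 = (14629/7055)/98732 = (14629/7055)*(1/98732) = 14629/696554260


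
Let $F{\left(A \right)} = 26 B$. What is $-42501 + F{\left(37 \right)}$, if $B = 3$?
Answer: $-42423$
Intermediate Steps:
$F{\left(A \right)} = 78$ ($F{\left(A \right)} = 26 \cdot 3 = 78$)
$-42501 + F{\left(37 \right)} = -42501 + 78 = -42423$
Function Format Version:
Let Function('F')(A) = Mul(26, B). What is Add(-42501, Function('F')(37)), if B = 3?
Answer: -42423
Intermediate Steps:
Function('F')(A) = 78 (Function('F')(A) = Mul(26, 3) = 78)
Add(-42501, Function('F')(37)) = Add(-42501, 78) = -42423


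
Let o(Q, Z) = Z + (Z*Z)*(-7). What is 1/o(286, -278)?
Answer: -1/541266 ≈ -1.8475e-6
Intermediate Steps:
o(Q, Z) = Z - 7*Z**2 (o(Q, Z) = Z + Z**2*(-7) = Z - 7*Z**2)
1/o(286, -278) = 1/(-278*(1 - 7*(-278))) = 1/(-278*(1 + 1946)) = 1/(-278*1947) = 1/(-541266) = -1/541266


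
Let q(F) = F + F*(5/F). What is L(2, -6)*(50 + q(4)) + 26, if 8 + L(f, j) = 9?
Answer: 85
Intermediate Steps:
q(F) = 5 + F (q(F) = F + 5 = 5 + F)
L(f, j) = 1 (L(f, j) = -8 + 9 = 1)
L(2, -6)*(50 + q(4)) + 26 = 1*(50 + (5 + 4)) + 26 = 1*(50 + 9) + 26 = 1*59 + 26 = 59 + 26 = 85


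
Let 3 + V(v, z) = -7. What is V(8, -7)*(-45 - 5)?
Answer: 500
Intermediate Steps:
V(v, z) = -10 (V(v, z) = -3 - 7 = -10)
V(8, -7)*(-45 - 5) = -10*(-45 - 5) = -10*(-50) = 500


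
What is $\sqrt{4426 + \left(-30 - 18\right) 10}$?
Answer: $\sqrt{3946} \approx 62.817$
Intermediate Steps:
$\sqrt{4426 + \left(-30 - 18\right) 10} = \sqrt{4426 - 480} = \sqrt{3946}$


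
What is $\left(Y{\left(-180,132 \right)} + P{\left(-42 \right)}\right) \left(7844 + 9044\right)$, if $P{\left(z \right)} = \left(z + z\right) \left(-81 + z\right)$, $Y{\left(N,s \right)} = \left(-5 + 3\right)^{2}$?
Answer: $174554368$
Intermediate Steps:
$Y{\left(N,s \right)} = 4$ ($Y{\left(N,s \right)} = \left(-2\right)^{2} = 4$)
$P{\left(z \right)} = 2 z \left(-81 + z\right)$
$\left(Y{\left(-180,132 \right)} + P{\left(-42 \right)}\right) \left(7844 + 9044\right) = \left(4 + 2 \left(-42\right) \left(-81 - 42\right)\right) \left(7844 + 9044\right) = \left(4 + 2 \left(-42\right) \left(-123\right)\right) 16888 = \left(4 + 10332\right) 16888 = 10336 \cdot 16888 = 174554368$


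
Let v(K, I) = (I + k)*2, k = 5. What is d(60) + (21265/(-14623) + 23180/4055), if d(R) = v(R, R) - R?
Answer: 880694023/11859253 ≈ 74.262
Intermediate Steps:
v(K, I) = 10 + 2*I (v(K, I) = (I + 5)*2 = (5 + I)*2 = 10 + 2*I)
d(R) = 10 + R (d(R) = (10 + 2*R) - R = 10 + R)
d(60) + (21265/(-14623) + 23180/4055) = (10 + 60) + (21265/(-14623) + 23180/4055) = 70 + (21265*(-1/14623) + 23180*(1/4055)) = 70 + (-21265/14623 + 4636/811) = 70 + 50546313/11859253 = 880694023/11859253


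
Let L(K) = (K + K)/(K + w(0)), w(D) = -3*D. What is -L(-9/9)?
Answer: -2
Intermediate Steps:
L(K) = 2 (L(K) = (K + K)/(K - 3*0) = (2*K)/(K + 0) = (2*K)/K = 2)
-L(-9/9) = -1*2 = -2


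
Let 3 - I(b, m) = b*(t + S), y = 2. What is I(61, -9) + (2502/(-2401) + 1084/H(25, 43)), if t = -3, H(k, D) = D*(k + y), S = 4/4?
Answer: 348142987/2787561 ≈ 124.89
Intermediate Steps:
S = 1 (S = 4*(¼) = 1)
H(k, D) = D*(2 + k) (H(k, D) = D*(k + 2) = D*(2 + k))
I(b, m) = 3 + 2*b (I(b, m) = 3 - b*(-3 + 1) = 3 - b*(-2) = 3 - (-2)*b = 3 + 2*b)
I(61, -9) + (2502/(-2401) + 1084/H(25, 43)) = (3 + 2*61) + (2502/(-2401) + 1084/((43*(2 + 25)))) = (3 + 122) + (2502*(-1/2401) + 1084/((43*27))) = 125 + (-2502/2401 + 1084/1161) = 125 - 302138/2787561 = 348142987/2787561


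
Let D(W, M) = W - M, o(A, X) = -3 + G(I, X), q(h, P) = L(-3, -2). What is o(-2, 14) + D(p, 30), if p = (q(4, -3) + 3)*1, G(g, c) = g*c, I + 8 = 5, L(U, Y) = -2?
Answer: -74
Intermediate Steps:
I = -3 (I = -8 + 5 = -3)
G(g, c) = c*g
q(h, P) = -2
p = 1 (p = (-2 + 3)*1 = 1*1 = 1)
o(A, X) = -3 - 3*X (o(A, X) = -3 + X*(-3) = -3 - 3*X)
o(-2, 14) + D(p, 30) = (-3 - 3*14) + (1 - 1*30) = (-3 - 42) + (1 - 30) = -45 - 29 = -74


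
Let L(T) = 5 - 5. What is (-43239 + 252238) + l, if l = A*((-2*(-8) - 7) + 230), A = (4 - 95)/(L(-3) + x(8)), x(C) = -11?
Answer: 2320738/11 ≈ 2.1098e+5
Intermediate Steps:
L(T) = 0
A = 91/11 (A = (4 - 95)/(0 - 11) = -91/(-11) = -91*(-1/11) = 91/11 ≈ 8.2727)
l = 21749/11 (l = 91*((-2*(-8) - 7) + 230)/11 = 91*((16 - 7) + 230)/11 = 91*(9 + 230)/11 = (91/11)*239 = 21749/11 ≈ 1977.2)
(-43239 + 252238) + l = (-43239 + 252238) + 21749/11 = 208999 + 21749/11 = 2320738/11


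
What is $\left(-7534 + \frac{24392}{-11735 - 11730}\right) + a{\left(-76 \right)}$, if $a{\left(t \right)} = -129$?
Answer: $- \frac{179836687}{23465} \approx -7664.0$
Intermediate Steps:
$\left(-7534 + \frac{24392}{-11735 - 11730}\right) + a{\left(-76 \right)} = \left(-7534 + \frac{24392}{-11735 - 11730}\right) - 129 = \left(-7534 + \frac{24392}{-23465}\right) - 129 = \left(-7534 + 24392 \left(- \frac{1}{23465}\right)\right) - 129 = \left(-7534 - \frac{24392}{23465}\right) - 129 = - \frac{176809702}{23465} - 129 = - \frac{179836687}{23465}$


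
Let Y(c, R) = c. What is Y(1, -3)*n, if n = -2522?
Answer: -2522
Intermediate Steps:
Y(1, -3)*n = 1*(-2522) = -2522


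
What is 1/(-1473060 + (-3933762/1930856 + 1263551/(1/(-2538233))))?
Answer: -965428/3096309403899755485 ≈ -3.1180e-13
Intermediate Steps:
1/(-1473060 + (-3933762/1930856 + 1263551/(1/(-2538233)))) = 1/(-1473060 + (-3933762*1/1930856 + 1263551/(-1/2538233))) = 1/(-1473060 + (-1966881/965428 + 1263551*(-2538233))) = 1/(-1473060 + (-1966881/965428 - 3207186845383)) = 1/(-1473060 - 3096307981766385805/965428) = 1/(-3096309403899755485/965428) = -965428/3096309403899755485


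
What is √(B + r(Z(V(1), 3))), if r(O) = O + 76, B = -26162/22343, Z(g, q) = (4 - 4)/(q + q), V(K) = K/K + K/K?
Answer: √37355395758/22343 ≈ 8.6504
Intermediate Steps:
V(K) = 2 (V(K) = 1 + 1 = 2)
Z(g, q) = 0 (Z(g, q) = 0/((2*q)) = 0*(1/(2*q)) = 0)
B = -26162/22343 (B = -26162*1/22343 = -26162/22343 ≈ -1.1709)
r(O) = 76 + O
√(B + r(Z(V(1), 3))) = √(-26162/22343 + (76 + 0)) = √(-26162/22343 + 76) = √(1671906/22343) = √37355395758/22343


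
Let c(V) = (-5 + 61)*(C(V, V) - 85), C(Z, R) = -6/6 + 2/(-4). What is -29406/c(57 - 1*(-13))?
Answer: 14703/2422 ≈ 6.0706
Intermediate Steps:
C(Z, R) = -3/2 (C(Z, R) = -6*⅙ + 2*(-¼) = -1 - ½ = -3/2)
c(V) = -4844 (c(V) = (-5 + 61)*(-3/2 - 85) = 56*(-173/2) = -4844)
-29406/c(57 - 1*(-13)) = -29406/(-4844) = -29406*(-1/4844) = 14703/2422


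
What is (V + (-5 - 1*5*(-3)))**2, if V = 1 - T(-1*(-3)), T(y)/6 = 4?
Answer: 169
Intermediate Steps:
T(y) = 24 (T(y) = 6*4 = 24)
V = -23 (V = 1 - 1*24 = 1 - 24 = -23)
(V + (-5 - 1*5*(-3)))**2 = (-23 + (-5 - 1*5*(-3)))**2 = (-23 + (-5 - 5*(-3)))**2 = (-23 + (-5 + 15))**2 = (-23 + 10)**2 = (-13)**2 = 169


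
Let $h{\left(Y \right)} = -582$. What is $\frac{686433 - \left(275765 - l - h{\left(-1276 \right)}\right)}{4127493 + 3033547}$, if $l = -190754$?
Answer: $\frac{54833}{1790260} \approx 0.030629$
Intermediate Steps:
$\frac{686433 - \left(275765 - l - h{\left(-1276 \right)}\right)}{4127493 + 3033547} = \frac{686433 - 467101}{4127493 + 3033547} = \frac{686433 - 467101}{7161040} = \left(686433 - 467101\right) \frac{1}{7161040} = 219332 \cdot \frac{1}{7161040} = \frac{54833}{1790260}$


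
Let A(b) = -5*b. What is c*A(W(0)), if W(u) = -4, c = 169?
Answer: 3380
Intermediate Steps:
c*A(W(0)) = 169*(-5*(-4)) = 169*20 = 3380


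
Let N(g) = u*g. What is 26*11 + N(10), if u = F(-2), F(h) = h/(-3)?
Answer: 878/3 ≈ 292.67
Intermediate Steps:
F(h) = -h/3 (F(h) = h*(-1/3) = -h/3)
u = 2/3 (u = -1/3*(-2) = 2/3 ≈ 0.66667)
N(g) = 2*g/3
26*11 + N(10) = 26*11 + (2/3)*10 = 286 + 20/3 = 878/3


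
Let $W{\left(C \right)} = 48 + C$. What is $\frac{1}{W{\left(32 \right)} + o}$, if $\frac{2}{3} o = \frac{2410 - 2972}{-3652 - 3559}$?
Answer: $\frac{7211}{577723} \approx 0.012482$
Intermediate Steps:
$o = \frac{843}{7211}$ ($o = \frac{3 \frac{2410 - 2972}{-3652 - 3559}}{2} = \frac{3 \left(- \frac{562}{-7211}\right)}{2} = \frac{3 \left(\left(-562\right) \left(- \frac{1}{7211}\right)\right)}{2} = \frac{3}{2} \cdot \frac{562}{7211} = \frac{843}{7211} \approx 0.1169$)
$\frac{1}{W{\left(32 \right)} + o} = \frac{1}{\left(48 + 32\right) + \frac{843}{7211}} = \frac{1}{80 + \frac{843}{7211}} = \frac{1}{\frac{577723}{7211}} = \frac{7211}{577723}$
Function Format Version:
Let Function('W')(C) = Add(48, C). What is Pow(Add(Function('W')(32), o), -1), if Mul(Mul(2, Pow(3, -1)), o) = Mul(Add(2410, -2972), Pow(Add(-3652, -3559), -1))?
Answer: Rational(7211, 577723) ≈ 0.012482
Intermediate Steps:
o = Rational(843, 7211) (o = Mul(Rational(3, 2), Mul(Add(2410, -2972), Pow(Add(-3652, -3559), -1))) = Mul(Rational(3, 2), Mul(-562, Pow(-7211, -1))) = Mul(Rational(3, 2), Mul(-562, Rational(-1, 7211))) = Mul(Rational(3, 2), Rational(562, 7211)) = Rational(843, 7211) ≈ 0.11690)
Pow(Add(Function('W')(32), o), -1) = Pow(Add(Add(48, 32), Rational(843, 7211)), -1) = Pow(Add(80, Rational(843, 7211)), -1) = Pow(Rational(577723, 7211), -1) = Rational(7211, 577723)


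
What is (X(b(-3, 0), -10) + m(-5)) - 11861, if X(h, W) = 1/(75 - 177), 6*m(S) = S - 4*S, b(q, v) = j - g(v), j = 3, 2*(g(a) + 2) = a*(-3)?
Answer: -604784/51 ≈ -11859.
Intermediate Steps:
g(a) = -2 - 3*a/2 (g(a) = -2 + (a*(-3))/2 = -2 + (-3*a)/2 = -2 - 3*a/2)
b(q, v) = 5 + 3*v/2 (b(q, v) = 3 - (-2 - 3*v/2) = 3 + (2 + 3*v/2) = 5 + 3*v/2)
m(S) = -S/2 (m(S) = (S - 4*S)/6 = (-3*S)/6 = -S/2)
X(h, W) = -1/102 (X(h, W) = 1/(-102) = -1/102)
(X(b(-3, 0), -10) + m(-5)) - 11861 = (-1/102 - ½*(-5)) - 11861 = (-1/102 + 5/2) - 11861 = 127/51 - 11861 = -604784/51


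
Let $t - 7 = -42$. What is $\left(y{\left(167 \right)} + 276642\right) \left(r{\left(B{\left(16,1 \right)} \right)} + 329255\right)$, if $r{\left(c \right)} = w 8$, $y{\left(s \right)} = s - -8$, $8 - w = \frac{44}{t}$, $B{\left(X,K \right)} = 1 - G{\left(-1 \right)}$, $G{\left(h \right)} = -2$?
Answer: $\frac{3190735856389}{35} \approx 9.1164 \cdot 10^{10}$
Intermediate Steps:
$t = -35$ ($t = 7 - 42 = -35$)
$B{\left(X,K \right)} = 3$ ($B{\left(X,K \right)} = 1 - -2 = 1 + 2 = 3$)
$w = \frac{324}{35}$ ($w = 8 - \frac{44}{-35} = 8 - 44 \left(- \frac{1}{35}\right) = 8 - - \frac{44}{35} = 8 + \frac{44}{35} = \frac{324}{35} \approx 9.2571$)
$y{\left(s \right)} = 8 + s$ ($y{\left(s \right)} = s + 8 = 8 + s$)
$r{\left(c \right)} = \frac{2592}{35}$ ($r{\left(c \right)} = \frac{324}{35} \cdot 8 = \frac{2592}{35}$)
$\left(y{\left(167 \right)} + 276642\right) \left(r{\left(B{\left(16,1 \right)} \right)} + 329255\right) = \left(\left(8 + 167\right) + 276642\right) \left(\frac{2592}{35} + 329255\right) = \left(175 + 276642\right) \frac{11526517}{35} = 276817 \cdot \frac{11526517}{35} = \frac{3190735856389}{35}$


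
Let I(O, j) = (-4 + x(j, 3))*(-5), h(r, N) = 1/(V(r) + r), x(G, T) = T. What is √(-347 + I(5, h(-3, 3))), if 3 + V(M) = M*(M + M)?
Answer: 3*I*√38 ≈ 18.493*I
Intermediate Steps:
V(M) = -3 + 2*M² (V(M) = -3 + M*(M + M) = -3 + M*(2*M) = -3 + 2*M²)
h(r, N) = 1/(-3 + r + 2*r²) (h(r, N) = 1/((-3 + 2*r²) + r) = 1/(-3 + r + 2*r²))
I(O, j) = 5 (I(O, j) = (-4 + 3)*(-5) = -1*(-5) = 5)
√(-347 + I(5, h(-3, 3))) = √(-347 + 5) = √(-342) = 3*I*√38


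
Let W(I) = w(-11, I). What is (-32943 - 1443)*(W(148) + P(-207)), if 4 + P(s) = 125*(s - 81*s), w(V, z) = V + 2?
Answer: -71178572982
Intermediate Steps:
w(V, z) = 2 + V
W(I) = -9 (W(I) = 2 - 11 = -9)
P(s) = -4 - 10000*s (P(s) = -4 + 125*(s - 81*s) = -4 + 125*(-80*s) = -4 - 10000*s)
(-32943 - 1443)*(W(148) + P(-207)) = (-32943 - 1443)*(-9 + (-4 - 10000*(-207))) = -34386*(-9 + (-4 + 2070000)) = -34386*(-9 + 2069996) = -34386*2069987 = -71178572982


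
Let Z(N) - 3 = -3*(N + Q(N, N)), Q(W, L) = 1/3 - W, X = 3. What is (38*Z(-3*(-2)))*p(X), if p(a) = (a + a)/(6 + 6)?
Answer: 38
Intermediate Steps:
Q(W, L) = 1/3 - W
p(a) = a/6 (p(a) = (2*a)/12 = (2*a)*(1/12) = a/6)
Z(N) = 2 (Z(N) = 3 - 3*(N + (1/3 - N)) = 3 - 3*1/3 = 3 - 1 = 2)
(38*Z(-3*(-2)))*p(X) = (38*2)*((1/6)*3) = 76*(1/2) = 38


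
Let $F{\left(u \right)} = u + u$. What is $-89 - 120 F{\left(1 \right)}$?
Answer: $-329$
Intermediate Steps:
$F{\left(u \right)} = 2 u$
$-89 - 120 F{\left(1 \right)} = -89 - 120 \cdot 2 \cdot 1 = -89 - 240 = -329$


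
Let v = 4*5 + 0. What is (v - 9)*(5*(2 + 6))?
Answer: 440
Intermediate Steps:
v = 20 (v = 20 + 0 = 20)
(v - 9)*(5*(2 + 6)) = (20 - 9)*(5*(2 + 6)) = 11*(5*8) = 11*40 = 440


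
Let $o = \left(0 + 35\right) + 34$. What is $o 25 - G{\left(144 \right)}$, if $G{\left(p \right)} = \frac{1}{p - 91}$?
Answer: $\frac{91424}{53} \approx 1725.0$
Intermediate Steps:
$G{\left(p \right)} = \frac{1}{-91 + p}$
$o = 69$ ($o = 35 + 34 = 69$)
$o 25 - G{\left(144 \right)} = 69 \cdot 25 - \frac{1}{-91 + 144} = 1725 - \frac{1}{53} = \frac{91424}{53}$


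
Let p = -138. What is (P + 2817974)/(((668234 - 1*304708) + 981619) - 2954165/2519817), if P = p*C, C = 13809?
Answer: 574727420811/847379071075 ≈ 0.67824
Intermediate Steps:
P = -1905642 (P = -138*13809 = -1905642)
(P + 2817974)/(((668234 - 1*304708) + 981619) - 2954165/2519817) = (-1905642 + 2817974)/(((668234 - 1*304708) + 981619) - 2954165/2519817) = 912332/(((668234 - 304708) + 981619) - 2954165*1/2519817) = 912332/((363526 + 981619) - 2954165/2519817) = 912332/(1345145 - 2954165/2519817) = 912332/(3389516284300/2519817) = 912332*(2519817/3389516284300) = 574727420811/847379071075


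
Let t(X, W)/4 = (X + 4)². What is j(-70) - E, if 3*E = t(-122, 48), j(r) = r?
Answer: -55906/3 ≈ -18635.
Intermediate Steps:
t(X, W) = 4*(4 + X)² (t(X, W) = 4*(X + 4)² = 4*(4 + X)²)
E = 55696/3 (E = (4*(4 - 122)²)/3 = (4*(-118)²)/3 = (4*13924)/3 = (⅓)*55696 = 55696/3 ≈ 18565.)
j(-70) - E = -70 - 1*55696/3 = -70 - 55696/3 = -55906/3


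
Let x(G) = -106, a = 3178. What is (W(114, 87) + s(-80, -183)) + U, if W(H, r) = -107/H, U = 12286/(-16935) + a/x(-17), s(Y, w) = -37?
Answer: -780429433/11369030 ≈ -68.645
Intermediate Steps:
U = -27560873/897555 (U = 12286/(-16935) + 3178/(-106) = 12286*(-1/16935) + 3178*(-1/106) = -12286/16935 - 1589/53 = -27560873/897555 ≈ -30.707)
(W(114, 87) + s(-80, -183)) + U = (-107/114 - 37) - 27560873/897555 = -4325/114 - 27560873/897555 = -780429433/11369030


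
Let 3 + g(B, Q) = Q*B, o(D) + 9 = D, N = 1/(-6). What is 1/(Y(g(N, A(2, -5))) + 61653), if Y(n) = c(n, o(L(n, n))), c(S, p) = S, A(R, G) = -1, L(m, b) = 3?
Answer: 6/369901 ≈ 1.6221e-5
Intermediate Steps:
N = -⅙ ≈ -0.16667
o(D) = -9 + D
g(B, Q) = -3 + B*Q (g(B, Q) = -3 + Q*B = -3 + B*Q)
Y(n) = n
1/(Y(g(N, A(2, -5))) + 61653) = 1/((-3 - ⅙*(-1)) + 61653) = 1/((-3 + ⅙) + 61653) = 1/(-17/6 + 61653) = 1/(369901/6) = 6/369901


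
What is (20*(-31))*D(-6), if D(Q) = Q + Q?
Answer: 7440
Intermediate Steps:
D(Q) = 2*Q
(20*(-31))*D(-6) = (20*(-31))*(2*(-6)) = -620*(-12) = 7440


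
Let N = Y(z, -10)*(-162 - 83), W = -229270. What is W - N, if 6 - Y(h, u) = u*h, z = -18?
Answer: -271900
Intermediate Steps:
Y(h, u) = 6 - h*u (Y(h, u) = 6 - u*h = 6 - h*u)
N = 42630 (N = (6 - 1*(-18)*(-10))*(-162 - 83) = (6 - 180)*(-245) = -174*(-245) = 42630)
W - N = -229270 - 1*42630 = -229270 - 42630 = -271900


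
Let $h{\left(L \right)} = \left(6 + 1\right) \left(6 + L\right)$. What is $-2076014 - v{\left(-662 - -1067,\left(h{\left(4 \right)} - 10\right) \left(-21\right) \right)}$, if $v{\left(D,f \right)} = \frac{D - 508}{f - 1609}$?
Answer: $- \frac{5956084269}{2869} \approx -2.076 \cdot 10^{6}$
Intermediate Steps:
$h{\left(L \right)} = 42 + 7 L$ ($h{\left(L \right)} = 7 \left(6 + L\right) = 42 + 7 L$)
$v{\left(D,f \right)} = \frac{-508 + D}{-1609 + f}$
$-2076014 - v{\left(-662 - -1067,\left(h{\left(4 \right)} - 10\right) \left(-21\right) \right)} = -2076014 - \frac{-508 - -405}{-1609 + \left(\left(42 + 7 \cdot 4\right) - 10\right) \left(-21\right)} = -2076014 - \frac{-508 + \left(-662 + 1067\right)}{-1609 + \left(\left(42 + 28\right) - 10\right) \left(-21\right)} = -2076014 - \frac{-508 + 405}{-1609 + \left(70 - 10\right) \left(-21\right)} = -2076014 - \frac{1}{-1609 + 60 \left(-21\right)} \left(-103\right) = -2076014 - \frac{1}{-1609 - 1260} \left(-103\right) = -2076014 - \frac{1}{-2869} \left(-103\right) = -2076014 - \left(- \frac{1}{2869}\right) \left(-103\right) = -2076014 - \frac{103}{2869} = - \frac{5956084269}{2869}$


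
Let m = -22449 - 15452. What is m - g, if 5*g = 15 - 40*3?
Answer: -37880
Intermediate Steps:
g = -21 (g = (15 - 40*3)/5 = (15 - 120)/5 = (⅕)*(-105) = -21)
m = -37901
m - g = -37901 - 1*(-21) = -37901 + 21 = -37880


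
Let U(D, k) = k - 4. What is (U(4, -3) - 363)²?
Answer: 136900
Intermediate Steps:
U(D, k) = -4 + k
(U(4, -3) - 363)² = ((-4 - 3) - 363)² = (-7 - 363)² = (-370)² = 136900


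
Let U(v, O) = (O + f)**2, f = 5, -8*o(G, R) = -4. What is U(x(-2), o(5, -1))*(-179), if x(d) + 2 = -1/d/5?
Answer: -21659/4 ≈ -5414.8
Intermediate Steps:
o(G, R) = 1/2 (o(G, R) = -1/8*(-4) = 1/2)
x(d) = -2 - 1/(5*d) (x(d) = -2 - 1/d/5 = -2 - 1/d*(1/5) = -2 - 1/(5*d))
U(v, O) = (5 + O)**2 (U(v, O) = (O + 5)**2 = (5 + O)**2)
U(x(-2), o(5, -1))*(-179) = (5 + 1/2)**2*(-179) = (11/2)**2*(-179) = (121/4)*(-179) = -21659/4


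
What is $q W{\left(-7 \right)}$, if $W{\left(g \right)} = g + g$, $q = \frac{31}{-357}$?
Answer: $\frac{62}{51} \approx 1.2157$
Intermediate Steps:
$q = - \frac{31}{357}$ ($q = 31 \left(- \frac{1}{357}\right) = - \frac{31}{357} \approx -0.086835$)
$W{\left(g \right)} = 2 g$
$q W{\left(-7 \right)} = - \frac{31 \cdot 2 \left(-7\right)}{357} = \left(- \frac{31}{357}\right) \left(-14\right) = \frac{62}{51}$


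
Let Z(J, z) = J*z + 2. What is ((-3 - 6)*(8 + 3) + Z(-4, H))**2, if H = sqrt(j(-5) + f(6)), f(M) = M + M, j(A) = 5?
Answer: 9681 + 776*sqrt(17) ≈ 12881.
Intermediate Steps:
f(M) = 2*M
H = sqrt(17) (H = sqrt(5 + 2*6) = sqrt(5 + 12) = sqrt(17) ≈ 4.1231)
Z(J, z) = 2 + J*z
((-3 - 6)*(8 + 3) + Z(-4, H))**2 = ((-3 - 6)*(8 + 3) + (2 - 4*sqrt(17)))**2 = (-9*11 + (2 - 4*sqrt(17)))**2 = (-99 + (2 - 4*sqrt(17)))**2 = (-97 - 4*sqrt(17))**2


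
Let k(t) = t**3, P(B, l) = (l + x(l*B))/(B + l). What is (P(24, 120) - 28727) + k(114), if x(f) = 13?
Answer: 209205781/144 ≈ 1.4528e+6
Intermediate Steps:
P(B, l) = (13 + l)/(B + l) (P(B, l) = (l + 13)/(B + l) = (13 + l)/(B + l))
(P(24, 120) - 28727) + k(114) = ((13 + 120)/(24 + 120) - 28727) + 114**3 = (133/144 - 28727) + 1481544 = -4136555/144 + 1481544 = 209205781/144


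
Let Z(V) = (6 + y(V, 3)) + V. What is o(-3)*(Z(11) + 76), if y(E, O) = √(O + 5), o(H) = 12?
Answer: 1116 + 24*√2 ≈ 1149.9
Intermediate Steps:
y(E, O) = √(5 + O)
Z(V) = 6 + V + 2*√2 (Z(V) = (6 + √(5 + 3)) + V = (6 + √8) + V = (6 + 2*√2) + V = 6 + V + 2*√2)
o(-3)*(Z(11) + 76) = 12*((6 + 11 + 2*√2) + 76) = 12*((17 + 2*√2) + 76) = 12*(93 + 2*√2) = 1116 + 24*√2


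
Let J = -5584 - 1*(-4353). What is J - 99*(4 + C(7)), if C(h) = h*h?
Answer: -6478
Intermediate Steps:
C(h) = h²
J = -1231 (J = -5584 + 4353 = -1231)
J - 99*(4 + C(7)) = -1231 - 99*(4 + 7²) = -1231 - 99*(4 + 49) = -1231 - 99*53 = -1231 - 1*5247 = -1231 - 5247 = -6478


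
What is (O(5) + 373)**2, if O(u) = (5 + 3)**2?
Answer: 190969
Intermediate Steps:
O(u) = 64 (O(u) = 8**2 = 64)
(O(5) + 373)**2 = (64 + 373)**2 = 437**2 = 190969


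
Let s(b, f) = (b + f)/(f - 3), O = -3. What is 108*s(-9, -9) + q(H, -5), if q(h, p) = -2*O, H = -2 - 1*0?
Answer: 168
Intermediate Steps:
s(b, f) = (b + f)/(-3 + f)
H = -2 (H = -2 + 0 = -2)
q(h, p) = 6 (q(h, p) = -2*(-3) = 6)
108*s(-9, -9) + q(H, -5) = 108*((-9 - 9)/(-3 - 9)) + 6 = 108*(-18/(-12)) + 6 = 108*(-1/12*(-18)) + 6 = 108*(3/2) + 6 = 162 + 6 = 168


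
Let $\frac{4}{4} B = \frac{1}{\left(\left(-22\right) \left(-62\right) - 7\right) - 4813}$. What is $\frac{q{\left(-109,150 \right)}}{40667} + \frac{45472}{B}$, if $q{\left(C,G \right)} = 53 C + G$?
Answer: $- \frac{6390869157371}{40667} \approx -1.5715 \cdot 10^{8}$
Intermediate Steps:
$q{\left(C,G \right)} = G + 53 C$
$B = - \frac{1}{3456}$ ($B = \frac{1}{\left(\left(-22\right) \left(-62\right) - 7\right) - 4813} = \frac{1}{\left(1364 - 7\right) - 4813} = \frac{1}{1357 - 4813} = \frac{1}{-3456} = - \frac{1}{3456} \approx -0.00028935$)
$\frac{q{\left(-109,150 \right)}}{40667} + \frac{45472}{B} = \frac{150 + 53 \left(-109\right)}{40667} + \frac{45472}{- \frac{1}{3456}} = \left(150 - 5777\right) \frac{1}{40667} + 45472 \left(-3456\right) = \left(-5627\right) \frac{1}{40667} - 157151232 = - \frac{5627}{40667} - 157151232 = - \frac{6390869157371}{40667}$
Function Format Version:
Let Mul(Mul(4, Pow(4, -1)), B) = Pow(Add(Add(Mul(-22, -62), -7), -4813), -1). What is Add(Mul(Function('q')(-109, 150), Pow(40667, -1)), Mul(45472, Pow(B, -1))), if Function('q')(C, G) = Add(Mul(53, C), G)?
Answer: Rational(-6390869157371, 40667) ≈ -1.5715e+8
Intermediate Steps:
Function('q')(C, G) = Add(G, Mul(53, C))
B = Rational(-1, 3456) (B = Pow(Add(Add(Mul(-22, -62), -7), -4813), -1) = Pow(Add(Add(1364, -7), -4813), -1) = Pow(Add(1357, -4813), -1) = Pow(-3456, -1) = Rational(-1, 3456) ≈ -0.00028935)
Add(Mul(Function('q')(-109, 150), Pow(40667, -1)), Mul(45472, Pow(B, -1))) = Add(Mul(Add(150, Mul(53, -109)), Pow(40667, -1)), Mul(45472, Pow(Rational(-1, 3456), -1))) = Add(Mul(Add(150, -5777), Rational(1, 40667)), Mul(45472, -3456)) = Add(Mul(-5627, Rational(1, 40667)), -157151232) = Add(Rational(-5627, 40667), -157151232) = Rational(-6390869157371, 40667)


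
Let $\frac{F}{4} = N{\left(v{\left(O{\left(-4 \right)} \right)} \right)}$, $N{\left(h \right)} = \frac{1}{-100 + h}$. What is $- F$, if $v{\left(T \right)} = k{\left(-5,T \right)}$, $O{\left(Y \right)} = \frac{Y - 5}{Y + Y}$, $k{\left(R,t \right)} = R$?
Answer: $\frac{4}{105} \approx 0.038095$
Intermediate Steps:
$O{\left(Y \right)} = \frac{-5 + Y}{2 Y}$
$v{\left(T \right)} = -5$
$F = - \frac{4}{105}$ ($F = \frac{4}{-100 - 5} = \frac{4}{-105} = 4 \left(- \frac{1}{105}\right) = - \frac{4}{105} \approx -0.038095$)
$- F = \left(-1\right) \left(- \frac{4}{105}\right) = \frac{4}{105}$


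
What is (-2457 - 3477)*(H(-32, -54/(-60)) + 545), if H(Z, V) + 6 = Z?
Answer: -3008538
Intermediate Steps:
H(Z, V) = -6 + Z
(-2457 - 3477)*(H(-32, -54/(-60)) + 545) = (-2457 - 3477)*((-6 - 32) + 545) = -5934*(-38 + 545) = -5934*507 = -3008538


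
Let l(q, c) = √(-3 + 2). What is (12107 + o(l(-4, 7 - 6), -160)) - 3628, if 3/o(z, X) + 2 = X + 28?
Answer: 1136183/134 ≈ 8479.0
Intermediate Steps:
l(q, c) = I (l(q, c) = √(-1) = I)
o(z, X) = 3/(26 + X) (o(z, X) = 3/(-2 + (X + 28)) = 3/(-2 + (28 + X)) = 3/(26 + X))
(12107 + o(l(-4, 7 - 6), -160)) - 3628 = (12107 + 3/(26 - 160)) - 3628 = (12107 + 3/(-134)) - 3628 = (12107 + 3*(-1/134)) - 3628 = (12107 - 3/134) - 3628 = 1622335/134 - 3628 = 1136183/134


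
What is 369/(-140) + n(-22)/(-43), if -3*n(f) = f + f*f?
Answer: 5693/6020 ≈ 0.94568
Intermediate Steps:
n(f) = -f/3 - f²/3 (n(f) = -(f + f*f)/3 = -(f + f²)/3 = -f/3 - f²/3)
369/(-140) + n(-22)/(-43) = 369/(-140) - ⅓*(-22)*(1 - 22)/(-43) = 369*(-1/140) - ⅓*(-22)*(-21)*(-1/43) = -369/140 - 154*(-1/43) = -369/140 + 154/43 = 5693/6020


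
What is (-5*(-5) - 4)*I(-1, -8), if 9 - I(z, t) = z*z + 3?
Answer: 105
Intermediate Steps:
I(z, t) = 6 - z² (I(z, t) = 9 - (z*z + 3) = 9 - (z² + 3) = 9 - (3 + z²) = 9 + (-3 - z²) = 6 - z²)
(-5*(-5) - 4)*I(-1, -8) = (-5*(-5) - 4)*(6 - 1*(-1)²) = (25 - 4)*(6 - 1*1) = 21*(6 - 1) = 21*5 = 105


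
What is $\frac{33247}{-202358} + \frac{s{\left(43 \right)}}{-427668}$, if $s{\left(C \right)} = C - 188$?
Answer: $- \frac{7094668043}{43271020572} \approx -0.16396$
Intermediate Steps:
$s{\left(C \right)} = -188 + C$ ($s{\left(C \right)} = C - 188 = -188 + C$)
$\frac{33247}{-202358} + \frac{s{\left(43 \right)}}{-427668} = \frac{33247}{-202358} + \frac{-188 + 43}{-427668} = 33247 \left(- \frac{1}{202358}\right) - - \frac{145}{427668} = - \frac{33247}{202358} + \frac{145}{427668} = - \frac{7094668043}{43271020572}$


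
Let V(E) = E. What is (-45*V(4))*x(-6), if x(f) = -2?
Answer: 360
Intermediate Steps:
(-45*V(4))*x(-6) = -45*4*(-2) = -180*(-2) = 360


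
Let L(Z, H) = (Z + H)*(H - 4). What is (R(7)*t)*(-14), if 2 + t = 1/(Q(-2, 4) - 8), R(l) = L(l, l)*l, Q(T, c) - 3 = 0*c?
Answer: 45276/5 ≈ 9055.2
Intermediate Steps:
L(Z, H) = (-4 + H)*(H + Z) (L(Z, H) = (H + Z)*(-4 + H) = (-4 + H)*(H + Z))
Q(T, c) = 3 (Q(T, c) = 3 + 0*c = 3 + 0 = 3)
R(l) = l*(-8*l + 2*l²) (R(l) = (l² - 4*l - 4*l + l*l)*l = (l² - 4*l - 4*l + l²)*l = (-8*l + 2*l²)*l = l*(-8*l + 2*l²))
t = -11/5 (t = -2 + 1/(3 - 8) = -2 + 1/(-5) = -2 - ⅕ = -11/5 ≈ -2.2000)
(R(7)*t)*(-14) = ((2*7²*(-4 + 7))*(-11/5))*(-14) = ((2*49*3)*(-11/5))*(-14) = (294*(-11/5))*(-14) = -3234/5*(-14) = 45276/5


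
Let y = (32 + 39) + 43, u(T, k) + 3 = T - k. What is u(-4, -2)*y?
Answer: -570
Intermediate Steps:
u(T, k) = -3 + T - k (u(T, k) = -3 + (T - k) = -3 + T - k)
y = 114 (y = 71 + 43 = 114)
u(-4, -2)*y = (-3 - 4 - 1*(-2))*114 = (-3 - 4 + 2)*114 = -5*114 = -570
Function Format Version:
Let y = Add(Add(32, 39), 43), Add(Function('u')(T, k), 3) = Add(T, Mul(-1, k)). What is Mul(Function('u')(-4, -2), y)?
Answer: -570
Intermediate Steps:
Function('u')(T, k) = Add(-3, T, Mul(-1, k)) (Function('u')(T, k) = Add(-3, Add(T, Mul(-1, k))) = Add(-3, T, Mul(-1, k)))
y = 114 (y = Add(71, 43) = 114)
Mul(Function('u')(-4, -2), y) = Mul(Add(-3, -4, Mul(-1, -2)), 114) = Mul(Add(-3, -4, 2), 114) = Mul(-5, 114) = -570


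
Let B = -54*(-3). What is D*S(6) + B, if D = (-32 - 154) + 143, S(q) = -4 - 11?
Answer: 807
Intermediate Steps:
S(q) = -15
D = -43 (D = -186 + 143 = -43)
B = 162
D*S(6) + B = -43*(-15) + 162 = 645 + 162 = 807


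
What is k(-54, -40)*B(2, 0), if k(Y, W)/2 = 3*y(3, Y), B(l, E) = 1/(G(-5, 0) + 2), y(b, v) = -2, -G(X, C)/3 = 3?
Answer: 12/7 ≈ 1.7143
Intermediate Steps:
G(X, C) = -9 (G(X, C) = -3*3 = -9)
B(l, E) = -⅐ (B(l, E) = 1/(-9 + 2) = 1/(-7) = -⅐)
k(Y, W) = -12 (k(Y, W) = 2*(3*(-2)) = 2*(-6) = -12)
k(-54, -40)*B(2, 0) = -12*(-⅐) = 12/7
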